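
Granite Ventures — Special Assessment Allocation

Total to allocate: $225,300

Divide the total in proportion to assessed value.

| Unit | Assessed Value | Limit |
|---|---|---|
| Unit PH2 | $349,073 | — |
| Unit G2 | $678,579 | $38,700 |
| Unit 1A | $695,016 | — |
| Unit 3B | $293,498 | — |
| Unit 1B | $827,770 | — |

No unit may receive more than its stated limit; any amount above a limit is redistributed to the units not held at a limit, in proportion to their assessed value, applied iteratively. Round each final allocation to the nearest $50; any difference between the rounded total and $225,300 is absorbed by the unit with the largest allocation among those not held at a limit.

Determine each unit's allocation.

Unit PH2: $30,100 · Unit G2: $38,700 · Unit 1A: $59,900 · Unit 3B: $25,300 · Unit 1B: $71,300

Combined assessed value = 2,843,936.
Unconstrained shares: Unit PH2 27,653.98; Unit G2 53,757.84; Unit 1A 55,060.00; Unit 3B 23,251.26; Unit 1B 65,576.93.
Held at cap: Unit G2 ($38,700); residual $186,600 reallocated over remaining assessed value 2,165,357.
Shares after redistribution: Unit PH2 30,081.42 → $30,100; Unit 1A 59,893.12 → $59,900; Unit 3B 25,292.24 → $25,300; Unit 1B 71,333.22 → $71,350.
Rounding difference −$50 applied to Unit 1B → $71,300.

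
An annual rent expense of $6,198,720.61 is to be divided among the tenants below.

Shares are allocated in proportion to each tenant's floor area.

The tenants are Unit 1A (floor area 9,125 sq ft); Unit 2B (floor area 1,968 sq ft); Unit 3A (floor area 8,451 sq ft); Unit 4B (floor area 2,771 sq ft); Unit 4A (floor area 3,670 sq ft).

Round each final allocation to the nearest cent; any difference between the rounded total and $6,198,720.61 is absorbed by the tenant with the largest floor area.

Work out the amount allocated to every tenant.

Sum of floor area: 9,125 + 1,968 + 8,451 + 2,771 + 3,670 = 25,985.
Proportional shares: Unit 1A 2,176,768.3497; Unit 2B 469,466.3137; Unit 3A 2,015,985.6792; Unit 4B 661,021.9284; Unit 4A 875,478.3390.
After rounding (cent): Unit 1A $2,176,768.35; Unit 2B $469,466.31; Unit 3A $2,015,985.68; Unit 4B $661,021.93; Unit 4A $875,478.34. Sum = $6,198,720.61.
No rounding difference to absorb.

Unit 1A: $2,176,768.35; Unit 2B: $469,466.31; Unit 3A: $2,015,985.68; Unit 4B: $661,021.93; Unit 4A: $875,478.34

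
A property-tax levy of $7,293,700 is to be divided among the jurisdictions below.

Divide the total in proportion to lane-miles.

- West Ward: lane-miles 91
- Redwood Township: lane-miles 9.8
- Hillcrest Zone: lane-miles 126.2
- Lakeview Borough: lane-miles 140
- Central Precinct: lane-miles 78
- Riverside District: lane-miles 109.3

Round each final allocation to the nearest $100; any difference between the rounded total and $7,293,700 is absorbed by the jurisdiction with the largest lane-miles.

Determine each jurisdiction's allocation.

West Ward: $1,197,400; Redwood Township: $129,000; Hillcrest Zone: $1,660,600; Lakeview Borough: $1,842,100; Central Precinct: $1,026,400; Riverside District: $1,438,200

Sum of lane-miles: 554.3.
Unrounded shares: West Ward 91/554.3 × $7,293,700 = 1,197,414.22; Redwood Township 9.8/554.3 × $7,293,700 = 128,952.30; Hillcrest Zone 126.2/554.3 × $7,293,700 = 1,660,589.83; Lakeview Borough 140/554.3 × $7,293,700 = 1,842,175.72; Central Precinct 78/554.3 × $7,293,700 = 1,026,355.04; Riverside District 109.3/554.3 × $7,293,700 = 1,438,212.90.
After rounding ($100): West Ward $1,197,400; Redwood Township $129,000; Hillcrest Zone $1,660,600; Lakeview Borough $1,842,200; Central Precinct $1,026,400; Riverside District $1,438,200. Sum = $7,293,800.
Difference $7,293,700 − $7,293,800 = −$100 applied to largest lane-miles (Lakeview Borough): Lakeview Borough becomes $1,842,100.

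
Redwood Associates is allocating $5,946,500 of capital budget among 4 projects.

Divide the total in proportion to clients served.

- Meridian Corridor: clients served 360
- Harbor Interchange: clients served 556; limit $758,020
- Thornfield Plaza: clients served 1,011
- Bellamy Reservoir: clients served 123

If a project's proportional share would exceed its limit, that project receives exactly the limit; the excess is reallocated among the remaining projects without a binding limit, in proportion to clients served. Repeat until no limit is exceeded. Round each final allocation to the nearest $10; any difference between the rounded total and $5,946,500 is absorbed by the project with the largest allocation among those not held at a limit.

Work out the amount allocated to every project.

Clients served total: 2,050.
Pro-rata shares before constraints: Meridian Corridor 1,044,263.41; Harbor Interchange 1,612,806.83; Thornfield Plaza 2,932,639.76; Bellamy Reservoir 356,790.00.
Capped: Harbor Interchange ($758,020); remaining pool $5,188,480 reallocated over remaining clients served 1,494.
Shares after redistribution: Meridian Corridor 1,250,236.14 → $1,250,240; Thornfield Plaza 3,511,079.84 → $3,511,080; Bellamy Reservoir 427,164.02 → $427,160.

Meridian Corridor: $1,250,240 | Harbor Interchange: $758,020 | Thornfield Plaza: $3,511,080 | Bellamy Reservoir: $427,160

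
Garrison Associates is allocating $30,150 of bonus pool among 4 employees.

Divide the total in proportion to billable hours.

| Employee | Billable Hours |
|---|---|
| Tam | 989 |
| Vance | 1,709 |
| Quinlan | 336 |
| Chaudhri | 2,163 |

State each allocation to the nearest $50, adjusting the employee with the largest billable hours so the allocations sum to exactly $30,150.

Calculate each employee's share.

Tam: $5,750 | Vance: $9,900 | Quinlan: $1,950 | Chaudhri: $12,550

Billable hours total: 989 + 1,709 + 336 + 2,163 = 5,197.
Raw shares: Tam 5,737.61; Vance 9,914.63; Quinlan 1,949.28; Chaudhri 12,548.48.
At nearest $50: Tam $5,750; Vance $9,900; Quinlan $1,950; Chaudhri $12,550. Sum = $30,150.
Sum already equals the total — no adjustment.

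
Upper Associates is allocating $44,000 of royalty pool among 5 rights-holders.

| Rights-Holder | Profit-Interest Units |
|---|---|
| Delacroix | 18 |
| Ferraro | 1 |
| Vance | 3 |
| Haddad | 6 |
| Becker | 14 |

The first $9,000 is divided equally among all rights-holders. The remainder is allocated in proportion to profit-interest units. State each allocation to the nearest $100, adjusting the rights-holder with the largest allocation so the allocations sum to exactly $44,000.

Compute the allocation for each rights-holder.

Delacroix: $16,800; Ferraro: $2,600; Vance: $4,300; Haddad: $6,800; Becker: $13,500

Equal tier: $9,000 ÷ 5 = $1,800 apiece.
Remainder $35,000 by profit-interest units (total 42): Delacroix 15,000.00 → $15,000; Ferraro 833.33 → $800; Vance 2,500.00 → $2,500; Haddad 5,000.00 → $5,000; Becker 11,666.67 → $11,700.
Totals: Delacroix $1,800 + $15,000 = $16,800; Ferraro $1,800 + $800 = $2,600; Vance $1,800 + $2,500 = $4,300; Haddad $1,800 + $5,000 = $6,800; Becker $1,800 + $11,700 = $13,500.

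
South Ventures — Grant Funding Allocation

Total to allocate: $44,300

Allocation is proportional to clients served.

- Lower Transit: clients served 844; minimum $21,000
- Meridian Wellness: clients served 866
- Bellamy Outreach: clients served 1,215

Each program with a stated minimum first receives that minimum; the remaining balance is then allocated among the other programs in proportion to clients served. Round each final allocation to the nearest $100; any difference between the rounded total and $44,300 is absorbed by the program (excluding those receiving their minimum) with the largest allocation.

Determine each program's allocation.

Minimums first: Lower Transit $21,000. Balance $23,300.
Balance split over remaining clients served 2,081: Meridian Wellness 9,696.20 → $9,700; Bellamy Outreach 13,603.80 → $13,600.

Lower Transit: $21,000 | Meridian Wellness: $9,700 | Bellamy Outreach: $13,600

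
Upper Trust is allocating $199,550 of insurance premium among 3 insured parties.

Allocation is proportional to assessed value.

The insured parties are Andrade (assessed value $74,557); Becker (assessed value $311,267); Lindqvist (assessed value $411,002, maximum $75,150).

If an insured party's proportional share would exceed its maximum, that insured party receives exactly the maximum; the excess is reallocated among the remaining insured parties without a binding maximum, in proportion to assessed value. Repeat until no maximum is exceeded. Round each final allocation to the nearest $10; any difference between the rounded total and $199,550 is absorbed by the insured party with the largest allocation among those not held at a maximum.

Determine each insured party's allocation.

Total assessed value = 796,826.
Unconstrained shares: Andrade 18,671.39; Becker 77,950.93; Lindqvist 102,927.68.
Cap binds for Lindqvist ($75,150); residual $124,400 reallocated over remaining assessed value 385,824.
Redistributed shares: Andrade 24,039.18 → $24,040; Becker 100,360.82 → $100,360.

Andrade: $24,040 | Becker: $100,360 | Lindqvist: $75,150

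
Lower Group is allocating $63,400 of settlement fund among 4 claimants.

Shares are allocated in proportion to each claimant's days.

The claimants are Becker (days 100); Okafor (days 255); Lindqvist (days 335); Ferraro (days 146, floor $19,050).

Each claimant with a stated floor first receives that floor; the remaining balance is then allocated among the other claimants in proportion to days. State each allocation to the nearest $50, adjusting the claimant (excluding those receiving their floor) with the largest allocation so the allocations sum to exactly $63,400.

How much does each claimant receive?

Fund the minimums — Ferraro $19,050. Residual $44,350.
Residual split over remaining days 690: Becker 6,427.54 → $6,450; Okafor 16,390.22 → $16,400; Lindqvist 21,532.25 → $21,550.
Rounding difference −$50 applied to Lindqvist → $21,500.

Becker: $6,450 | Okafor: $16,400 | Lindqvist: $21,500 | Ferraro: $19,050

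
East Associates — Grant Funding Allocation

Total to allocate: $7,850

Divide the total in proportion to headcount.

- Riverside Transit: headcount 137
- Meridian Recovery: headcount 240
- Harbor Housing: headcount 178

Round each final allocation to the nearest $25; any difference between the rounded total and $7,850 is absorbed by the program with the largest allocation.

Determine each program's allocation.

Sum of headcount: 555.
Proportional shares: Riverside Transit 137/555 × $7,850 = 1,937.75; Meridian Recovery 240/555 × $7,850 = 3,394.59; Harbor Housing 178/555 × $7,850 = 2,517.66.
After rounding ($25): Riverside Transit $1,950; Meridian Recovery $3,400; Harbor Housing $2,525. Sum = $7,875.
Difference $7,850 − $7,875 = −$25 applied to largest allocation (Meridian Recovery): Meridian Recovery becomes $3,375.

Riverside Transit: $1,950 · Meridian Recovery: $3,375 · Harbor Housing: $2,525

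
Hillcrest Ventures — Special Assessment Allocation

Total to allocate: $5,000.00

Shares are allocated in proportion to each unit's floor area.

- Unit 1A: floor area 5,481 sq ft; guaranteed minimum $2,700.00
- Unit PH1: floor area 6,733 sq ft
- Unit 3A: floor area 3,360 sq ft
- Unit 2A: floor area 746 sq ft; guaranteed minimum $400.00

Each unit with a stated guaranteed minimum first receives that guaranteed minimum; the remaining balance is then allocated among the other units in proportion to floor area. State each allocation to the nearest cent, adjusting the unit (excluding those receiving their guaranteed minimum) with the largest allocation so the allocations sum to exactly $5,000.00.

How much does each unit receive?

Guaranteed amounts: Unit 1A $2,700.00; Unit 2A $400.00. Remaining pool $1,900.00.
Remaining pool split over remaining floor area 10,093: Unit PH1 1,267.4824 → $1,267.48; Unit 3A 632.5176 → $632.52.

Unit 1A: $2,700.00; Unit PH1: $1,267.48; Unit 3A: $632.52; Unit 2A: $400.00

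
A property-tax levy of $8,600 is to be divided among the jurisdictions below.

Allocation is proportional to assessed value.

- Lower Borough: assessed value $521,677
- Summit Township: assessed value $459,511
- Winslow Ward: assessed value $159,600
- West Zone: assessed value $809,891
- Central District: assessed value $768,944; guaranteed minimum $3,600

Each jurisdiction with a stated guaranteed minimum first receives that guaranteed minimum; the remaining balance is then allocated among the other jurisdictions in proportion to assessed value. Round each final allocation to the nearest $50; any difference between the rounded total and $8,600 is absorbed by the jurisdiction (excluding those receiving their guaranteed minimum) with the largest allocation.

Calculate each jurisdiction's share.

Fund the minimums — Central District $3,600. Balance $5,000.
Balance split over remaining assessed value 1,950,679: Lower Borough 1,337.17 → $1,350; Summit Township 1,177.82 → $1,200; Winslow Ward 409.09 → $400; West Zone 2,075.92 → $2,100.
Rounding difference −$50 applied to West Zone → $2,050.

Lower Borough: $1,350; Summit Township: $1,200; Winslow Ward: $400; West Zone: $2,050; Central District: $3,600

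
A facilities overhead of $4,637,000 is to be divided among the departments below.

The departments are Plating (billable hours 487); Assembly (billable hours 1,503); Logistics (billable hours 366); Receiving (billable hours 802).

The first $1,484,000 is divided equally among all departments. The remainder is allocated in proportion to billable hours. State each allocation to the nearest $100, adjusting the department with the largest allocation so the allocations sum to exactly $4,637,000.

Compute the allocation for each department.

First tranche $1,484,000 split equally: $371,000 each.
Remainder $3,153,000 by billable hours (total 3,158): Plating 486,228.94 → $486,200; Assembly 1,500,620.33 → $1,500,600; Logistics 365,420.52 → $365,400; Receiving 800,730.21 → $800,700.
Rounding difference +$100 on remainder applied to Assembly.
Totals: Plating $371,000 + $486,200 = $857,200; Assembly $371,000 + $1,500,700 = $1,871,700; Logistics $371,000 + $365,400 = $736,400; Receiving $371,000 + $800,700 = $1,171,700.

Plating: $857,200 | Assembly: $1,871,700 | Logistics: $736,400 | Receiving: $1,171,700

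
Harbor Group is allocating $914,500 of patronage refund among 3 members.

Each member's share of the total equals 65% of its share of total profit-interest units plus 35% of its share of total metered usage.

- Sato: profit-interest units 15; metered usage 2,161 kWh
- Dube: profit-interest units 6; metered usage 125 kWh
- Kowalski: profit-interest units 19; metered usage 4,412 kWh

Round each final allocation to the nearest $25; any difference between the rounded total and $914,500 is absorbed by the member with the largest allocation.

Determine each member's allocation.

Totals — profit-interest units 40, metered usage 6,698.
Composite weights (65% profit-interest units + 35% metered usage): Sato 0.3567; Dube 0.1040; Kowalski 0.5393.
Raw shares: Sato 326,176.33; Dube 95,137.08; Kowalski 493,186.59.
At nearest $25: Sato $326,175; Dube $95,125; Kowalski $493,175. Sum = $914,475.
Difference $914,500 − $914,475 = +$25 applied to largest allocation (Kowalski): Kowalski becomes $493,200.

Sato: $326,175; Dube: $95,125; Kowalski: $493,200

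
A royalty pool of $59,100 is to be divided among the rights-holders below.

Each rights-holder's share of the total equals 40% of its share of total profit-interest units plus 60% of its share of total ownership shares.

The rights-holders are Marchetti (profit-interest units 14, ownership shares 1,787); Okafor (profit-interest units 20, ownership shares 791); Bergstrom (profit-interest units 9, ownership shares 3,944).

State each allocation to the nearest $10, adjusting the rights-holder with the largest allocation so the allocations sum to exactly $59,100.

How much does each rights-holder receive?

Marchetti: $17,410 | Okafor: $15,300 | Bergstrom: $26,390

Totals — profit-interest units 43, ownership shares 6,522.
Composite weights (40% profit-interest units + 60% ownership shares): Marchetti 0.2946; Okafor 0.2588; Bergstrom 0.4466.
Proportional shares: Marchetti 17,412.63; Okafor 15,296.00; Bergstrom 26,391.37.
After rounding ($10): Marchetti $17,410; Okafor $15,300; Bergstrom $26,390. Sum = $59,100.
No rounding difference to absorb.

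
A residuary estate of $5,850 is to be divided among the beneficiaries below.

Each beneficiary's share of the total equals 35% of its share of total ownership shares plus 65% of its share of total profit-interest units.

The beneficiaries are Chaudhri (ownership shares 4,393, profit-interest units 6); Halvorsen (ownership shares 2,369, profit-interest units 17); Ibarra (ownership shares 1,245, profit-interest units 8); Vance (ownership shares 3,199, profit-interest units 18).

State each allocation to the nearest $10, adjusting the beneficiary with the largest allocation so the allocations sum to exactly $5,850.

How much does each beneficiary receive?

Chaudhri: $1,270 | Halvorsen: $1,750 | Ibarra: $850 | Vance: $1,980

Ownership shares total 11,206; profit-interest units total 49.
Blended shares (35% ownership shares + 65% profit-interest units): Chaudhri 0.2168; Halvorsen 0.2995; Ibarra 0.1450; Vance 0.3387.
Unrounded shares: Chaudhri 1,268.28; Halvorsen 1,752.09; Ibarra 848.30; Vance 1,981.34.
At nearest $10: Chaudhri $1,270; Halvorsen $1,750; Ibarra $850; Vance $1,980. Sum = $5,850.
Sum already equals the total — no adjustment.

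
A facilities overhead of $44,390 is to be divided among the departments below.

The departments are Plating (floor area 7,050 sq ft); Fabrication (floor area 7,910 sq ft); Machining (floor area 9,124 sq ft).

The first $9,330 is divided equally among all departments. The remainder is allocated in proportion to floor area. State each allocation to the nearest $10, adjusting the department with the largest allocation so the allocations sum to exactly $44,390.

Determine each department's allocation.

Plating: $13,370; Fabrication: $14,620; Machining: $16,400

Equal tier: $9,330 ÷ 3 = $3,110 apiece.
Remainder $35,060 by floor area (total 24,084): Plating 10,262.95 → $10,260; Fabrication 11,514.89 → $11,510; Machining 13,282.16 → $13,280.
Rounding difference +$10 on remainder applied to Machining.
Totals: Plating $3,110 + $10,260 = $13,370; Fabrication $3,110 + $11,510 = $14,620; Machining $3,110 + $13,290 = $16,400.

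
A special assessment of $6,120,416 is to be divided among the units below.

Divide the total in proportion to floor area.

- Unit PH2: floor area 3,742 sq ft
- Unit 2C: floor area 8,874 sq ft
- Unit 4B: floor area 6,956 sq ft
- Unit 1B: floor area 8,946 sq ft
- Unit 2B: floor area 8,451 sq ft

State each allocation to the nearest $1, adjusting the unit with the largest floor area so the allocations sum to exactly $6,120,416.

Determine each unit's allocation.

Unit PH2: $619,508 | Unit 2C: $1,469,138 | Unit 4B: $1,151,603 | Unit 1B: $1,481,059 | Unit 2B: $1,399,108

Combined floor area = 36,969.
Pro-rata amounts: Unit PH2 3,742/36,969 × $6,120,416 = 619,508.15; Unit 2C 8,874/36,969 × $6,120,416 = 1,469,138.24; Unit 4B 6,956/36,969 × $6,120,416 = 1,151,603.06; Unit 1B 8,946/36,969 × $6,120,416 = 1,481,058.23; Unit 2B 8,451/36,969 × $6,120,416 = 1,399,108.32.
At nearest $1: Unit PH2 $619,508; Unit 2C $1,469,138; Unit 4B $1,151,603; Unit 1B $1,481,058; Unit 2B $1,399,108. Sum = $6,120,415.
Difference $6,120,416 − $6,120,415 = +$1 applied to largest floor area (Unit 1B): Unit 1B becomes $1,481,059.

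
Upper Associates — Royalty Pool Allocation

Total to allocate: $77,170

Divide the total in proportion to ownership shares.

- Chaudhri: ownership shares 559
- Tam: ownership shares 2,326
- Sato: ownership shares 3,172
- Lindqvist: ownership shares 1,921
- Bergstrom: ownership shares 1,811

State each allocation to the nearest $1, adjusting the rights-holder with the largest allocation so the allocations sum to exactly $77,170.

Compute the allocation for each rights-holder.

Combined ownership shares = 9,789.
Pro-rata amounts: Chaudhri 559/9,789 × $77,170 = 4,406.79; Tam 2,326/9,789 × $77,170 = 18,336.65; Sato 3,172/9,789 × $77,170 = 25,005.95; Lindqvist 1,921/9,789 × $77,170 = 15,143.89; Bergstrom 1,811/9,789 × $77,170 = 14,276.73.
After rounding ($1): Chaudhri $4,407; Tam $18,337; Sato $25,006; Lindqvist $15,144; Bergstrom $14,277. Sum = $77,171.
Difference $77,170 − $77,171 = −$1 applied to largest allocation (Sato): Sato becomes $25,005.

Chaudhri: $4,407 | Tam: $18,337 | Sato: $25,005 | Lindqvist: $15,144 | Bergstrom: $14,277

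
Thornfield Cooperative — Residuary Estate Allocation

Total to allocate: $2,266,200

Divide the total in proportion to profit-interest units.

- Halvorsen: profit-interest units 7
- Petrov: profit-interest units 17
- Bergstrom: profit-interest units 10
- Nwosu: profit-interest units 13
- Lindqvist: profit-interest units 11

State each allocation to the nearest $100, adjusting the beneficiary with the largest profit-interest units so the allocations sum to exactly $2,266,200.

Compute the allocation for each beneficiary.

Total profit-interest units = 58.
Raw shares: Halvorsen 7/58 × $2,266,200 = 273,506.90; Petrov 17/58 × $2,266,200 = 664,231.03; Bergstrom 10/58 × $2,266,200 = 390,724.14; Nwosu 13/58 × $2,266,200 = 507,941.38; Lindqvist 11/58 × $2,266,200 = 429,796.55.
After rounding ($100): Halvorsen $273,500; Petrov $664,200; Bergstrom $390,700; Nwosu $507,900; Lindqvist $429,800. Sum = $2,266,100.
Difference $2,266,200 − $2,266,100 = +$100 applied to largest profit-interest units (Petrov): Petrov becomes $664,300.

Halvorsen: $273,500 · Petrov: $664,300 · Bergstrom: $390,700 · Nwosu: $507,900 · Lindqvist: $429,800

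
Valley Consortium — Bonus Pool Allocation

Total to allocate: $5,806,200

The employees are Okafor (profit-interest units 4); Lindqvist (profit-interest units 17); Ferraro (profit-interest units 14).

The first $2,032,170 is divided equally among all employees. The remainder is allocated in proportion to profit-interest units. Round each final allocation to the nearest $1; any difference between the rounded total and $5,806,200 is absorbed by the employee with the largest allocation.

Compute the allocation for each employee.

Okafor: $1,108,708 · Lindqvist: $2,510,490 · Ferraro: $2,187,002

Equal tier: $2,032,170 ÷ 3 = $677,390 apiece.
Remainder $3,774,030 by profit-interest units (total 35): Okafor 431,317.71 → $431,318; Lindqvist 1,833,100.29 → $1,833,100; Ferraro 1,509,612.00 → $1,509,612.
Totals: Okafor $677,390 + $431,318 = $1,108,708; Lindqvist $677,390 + $1,833,100 = $2,510,490; Ferraro $677,390 + $1,509,612 = $2,187,002.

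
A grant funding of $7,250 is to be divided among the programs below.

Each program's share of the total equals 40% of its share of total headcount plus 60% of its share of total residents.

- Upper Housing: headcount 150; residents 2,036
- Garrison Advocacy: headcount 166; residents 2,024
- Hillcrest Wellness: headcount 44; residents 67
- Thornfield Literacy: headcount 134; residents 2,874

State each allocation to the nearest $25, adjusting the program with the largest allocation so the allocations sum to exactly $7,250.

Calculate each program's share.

Headcount total 494; residents total 7,001.
Composite weights (40% headcount + 60% residents): Upper Housing 0.2959; Garrison Advocacy 0.3079; Hillcrest Wellness 0.0414; Thornfield Literacy 0.3548.
Proportional shares: Upper Housing 2,145.61; Garrison Advocacy 2,232.09; Hillcrest Wellness 299.93; Thornfield Literacy 2,572.37.
At nearest $25: Upper Housing $2,150; Garrison Advocacy $2,225; Hillcrest Wellness $300; Thornfield Literacy $2,575. Sum = $7,250.
Sum already equals the total — no adjustment.

Upper Housing: $2,150 · Garrison Advocacy: $2,225 · Hillcrest Wellness: $300 · Thornfield Literacy: $2,575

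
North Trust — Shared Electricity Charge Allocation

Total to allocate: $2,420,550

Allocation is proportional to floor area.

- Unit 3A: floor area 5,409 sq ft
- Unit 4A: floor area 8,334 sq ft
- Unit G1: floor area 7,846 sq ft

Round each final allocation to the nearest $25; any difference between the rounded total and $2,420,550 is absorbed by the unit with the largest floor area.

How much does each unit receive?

Sum of floor area: 5,409 + 8,334 + 7,846 = 21,589.
Pro-rata amounts: Unit 3A 606,454.91; Unit 4A 934,404.73; Unit G1 879,690.37.
Rounded to nearest $25: Unit 3A $606,450; Unit 4A $934,400; Unit G1 $879,700. Sum = $2,420,550.
Rounded total matches; no reconciliation needed.

Unit 3A: $606,450 | Unit 4A: $934,400 | Unit G1: $879,700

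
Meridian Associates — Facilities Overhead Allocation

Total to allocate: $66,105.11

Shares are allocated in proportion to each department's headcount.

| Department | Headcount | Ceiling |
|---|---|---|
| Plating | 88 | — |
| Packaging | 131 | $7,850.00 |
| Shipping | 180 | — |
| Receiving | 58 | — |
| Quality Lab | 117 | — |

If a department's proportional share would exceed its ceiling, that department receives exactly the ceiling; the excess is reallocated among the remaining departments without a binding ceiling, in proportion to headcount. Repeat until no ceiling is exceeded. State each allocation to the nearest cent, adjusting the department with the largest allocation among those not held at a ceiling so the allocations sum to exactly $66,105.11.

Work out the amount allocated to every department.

Combined headcount = 574.
Pro-rata shares before constraints: Plating 10,134.5813; Packaging 15,086.7063; Shipping 20,729.8254; Receiving 6,679.6104; Quality Lab 13,474.3865.
Held at cap: Packaging ($7,850.00); residual $58,255.11 reallocated over remaining headcount 443.
Shares after redistribution: Plating 11,572.1212 → $11,572.12; Shipping 23,670.2479 → $23,670.25; Receiving 7,627.0799 → $7,627.08; Quality Lab 15,385.6611 → $15,385.66.

Plating: $11,572.12 | Packaging: $7,850.00 | Shipping: $23,670.25 | Receiving: $7,627.08 | Quality Lab: $15,385.66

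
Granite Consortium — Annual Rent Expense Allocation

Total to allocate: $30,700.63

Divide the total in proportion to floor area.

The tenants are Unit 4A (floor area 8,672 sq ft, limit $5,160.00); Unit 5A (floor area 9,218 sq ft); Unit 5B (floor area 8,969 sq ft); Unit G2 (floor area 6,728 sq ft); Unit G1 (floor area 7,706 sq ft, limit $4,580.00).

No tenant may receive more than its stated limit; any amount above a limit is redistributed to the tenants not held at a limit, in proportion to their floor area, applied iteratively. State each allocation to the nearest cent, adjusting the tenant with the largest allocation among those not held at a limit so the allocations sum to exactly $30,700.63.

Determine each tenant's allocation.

Unit 4A: $5,160.00 · Unit 5A: $7,754.97 · Unit 5B: $7,545.49 · Unit G2: $5,660.17 · Unit G1: $4,580.00

Sum of floor area: 41,293.
Unconstrained shares: Unit 4A 6,447.4817; Unit 5A 6,853.4233; Unit 5B 6,668.2961; Unit G2 5,002.1514; Unit G1 5,729.2775.
Capped: Unit 4A ($5,160.00), Unit G1 ($4,580.00); residual $20,960.63 reallocated over remaining floor area 24,915.
Shares after redistribution: Unit 5A 7,754.9704 → $7,754.97; Unit 5B 7,545.4903 → $7,545.49; Unit G2 5,660.1693 → $5,660.17.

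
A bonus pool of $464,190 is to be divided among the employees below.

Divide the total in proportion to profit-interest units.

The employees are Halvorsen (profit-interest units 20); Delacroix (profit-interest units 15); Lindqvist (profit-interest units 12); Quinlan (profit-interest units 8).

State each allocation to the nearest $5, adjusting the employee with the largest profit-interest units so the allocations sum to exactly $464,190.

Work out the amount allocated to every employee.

Halvorsen: $168,795; Delacroix: $126,595; Lindqvist: $101,280; Quinlan: $67,520

Combined profit-interest units = 20 + 15 + 12 + 8 = 55.
Proportional shares: Halvorsen 168,796.36; Delacroix 126,597.27; Lindqvist 101,277.82; Quinlan 67,518.55.
At nearest $5: Halvorsen $168,795; Delacroix $126,595; Lindqvist $101,280; Quinlan $67,520. Sum = $464,190.
Rounded total matches; no reconciliation needed.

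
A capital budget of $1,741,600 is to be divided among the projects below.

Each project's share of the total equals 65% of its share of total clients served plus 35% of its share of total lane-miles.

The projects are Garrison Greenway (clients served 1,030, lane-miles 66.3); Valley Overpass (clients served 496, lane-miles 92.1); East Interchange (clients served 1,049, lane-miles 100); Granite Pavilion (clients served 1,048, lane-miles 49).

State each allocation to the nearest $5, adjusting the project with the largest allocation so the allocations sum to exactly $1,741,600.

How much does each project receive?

Clients served total 3,623; lane-miles total 307.4.
Blended shares (65% clients served + 35% lane-miles): Garrison Greenway 0.2603; Valley Overpass 0.1939; East Interchange 0.3021; Granite Pavilion 0.2438.
Raw shares: Garrison Greenway 453,302.90; Valley Overpass 337,609.85; East Interchange 526,065.17; Granite Pavilion 424,622.07.
After rounding ($5): Garrison Greenway $453,305; Valley Overpass $337,610; East Interchange $526,065; Granite Pavilion $424,620. Sum = $1,741,600.
No rounding difference to absorb.

Garrison Greenway: $453,305 | Valley Overpass: $337,610 | East Interchange: $526,065 | Granite Pavilion: $424,620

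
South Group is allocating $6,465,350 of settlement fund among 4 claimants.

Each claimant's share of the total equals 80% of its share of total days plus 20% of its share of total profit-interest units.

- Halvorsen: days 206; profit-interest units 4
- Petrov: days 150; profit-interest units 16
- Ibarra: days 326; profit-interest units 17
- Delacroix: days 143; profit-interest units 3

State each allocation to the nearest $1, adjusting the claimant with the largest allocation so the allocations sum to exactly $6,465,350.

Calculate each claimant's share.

Halvorsen: $1,420,810 | Petrov: $1,457,643 | Ibarra: $2,593,388 | Delacroix: $993,509

Totals — days 825, profit-interest units 40.
Composite weights (80% days + 20% profit-interest units): Halvorsen 0.2198; Petrov 0.2255; Ibarra 0.4011; Delacroix 0.1537.
Raw shares: Halvorsen 1,420,809.64; Petrov 1,457,642.55; Ibarra 2,593,389.03; Delacroix 993,508.78.
At nearest $1: Halvorsen $1,420,810; Petrov $1,457,643; Ibarra $2,593,389; Delacroix $993,509. Sum = $6,465,351.
Difference $6,465,350 − $6,465,351 = −$1 applied to largest allocation (Ibarra): Ibarra becomes $2,593,388.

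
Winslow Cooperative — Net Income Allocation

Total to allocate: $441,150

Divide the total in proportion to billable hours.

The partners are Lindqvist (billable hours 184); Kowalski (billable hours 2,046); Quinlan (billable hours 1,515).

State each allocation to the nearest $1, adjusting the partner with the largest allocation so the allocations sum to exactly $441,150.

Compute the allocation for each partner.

Total billable hours = 3,745.
Raw shares: Lindqvist 184/3,745 × $441,150 = 21,674.66; Kowalski 2,046/3,745 × $441,150 = 241,012.79; Quinlan 1,515/3,745 × $441,150 = 178,462.55.
Rounded to nearest $1: Lindqvist $21,675; Kowalski $241,013; Quinlan $178,463. Sum = $441,151.
Difference $441,150 − $441,151 = −$1 applied to largest allocation (Kowalski): Kowalski becomes $241,012.

Lindqvist: $21,675; Kowalski: $241,012; Quinlan: $178,463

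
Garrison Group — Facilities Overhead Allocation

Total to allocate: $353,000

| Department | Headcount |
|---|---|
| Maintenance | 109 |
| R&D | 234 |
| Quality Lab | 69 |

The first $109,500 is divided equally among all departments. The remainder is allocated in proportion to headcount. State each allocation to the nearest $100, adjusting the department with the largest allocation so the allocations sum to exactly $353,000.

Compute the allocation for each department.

Maintenance: $100,900 | R&D: $174,800 | Quality Lab: $77,300

$109,500 shared equally gives $36,500 per department.
Remainder $243,500 by headcount (total 412): Maintenance 64,421.12 → $64,400; R&D 138,298.54 → $138,300; Quality Lab 40,780.34 → $40,800.
Totals: Maintenance $36,500 + $64,400 = $100,900; R&D $36,500 + $138,300 = $174,800; Quality Lab $36,500 + $40,800 = $77,300.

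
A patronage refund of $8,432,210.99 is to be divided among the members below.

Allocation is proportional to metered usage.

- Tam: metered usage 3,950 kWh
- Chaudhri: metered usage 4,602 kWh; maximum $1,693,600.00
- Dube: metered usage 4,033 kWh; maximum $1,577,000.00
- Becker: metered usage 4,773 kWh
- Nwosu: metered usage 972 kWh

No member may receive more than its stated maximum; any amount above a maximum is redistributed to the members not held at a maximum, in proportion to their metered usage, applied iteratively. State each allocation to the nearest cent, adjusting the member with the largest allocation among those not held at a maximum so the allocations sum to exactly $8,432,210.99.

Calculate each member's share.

Metered usage total: 18,330.
Unconstrained shares: Tam 1,817,088.5658; Chaudhri 2,117,023.1847; Dube 1,855,270.4268; Becker 2,195,687.0188; Nwosu 447,141.7939.
Cap binds for Chaudhri ($1,693,600.00), Dube ($1,577,000.00); balance $5,161,610.99 reallocated over remaining metered usage 9,695.
Remaining shares: Tam 2,102,977.1439 → $2,102,977.14; Becker 2,541,141.7489 → $2,541,141.75; Nwosu 517,492.0972 → $517,492.10.

Tam: $2,102,977.14 · Chaudhri: $1,693,600.00 · Dube: $1,577,000.00 · Becker: $2,541,141.75 · Nwosu: $517,492.10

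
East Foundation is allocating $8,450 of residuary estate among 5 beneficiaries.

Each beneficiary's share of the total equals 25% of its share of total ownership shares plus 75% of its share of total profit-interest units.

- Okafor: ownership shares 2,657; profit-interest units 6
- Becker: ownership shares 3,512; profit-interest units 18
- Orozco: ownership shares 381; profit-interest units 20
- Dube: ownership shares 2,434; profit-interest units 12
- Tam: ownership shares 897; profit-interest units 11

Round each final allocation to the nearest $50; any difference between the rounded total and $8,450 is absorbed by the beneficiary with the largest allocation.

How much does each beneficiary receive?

Okafor: $1,150; Becker: $2,450; Orozco: $1,950; Dube: $1,650; Tam: $1,250

Totals — ownership shares 9,881, profit-interest units 67.
Blended shares (25% ownership shares + 75% profit-interest units): Okafor 0.1344; Becker 0.2903; Orozco 0.2335; Dube 0.1959; Tam 0.1458.
Raw shares: Okafor 1,135.59; Becker 2,453.46; Orozco 1,973.25; Dube 1,655.45; Tam 1,232.26.
Rounded to nearest $50: Okafor $1,150; Becker $2,450; Orozco $1,950; Dube $1,650; Tam $1,250. Sum = $8,450.
Rounded total matches; no reconciliation needed.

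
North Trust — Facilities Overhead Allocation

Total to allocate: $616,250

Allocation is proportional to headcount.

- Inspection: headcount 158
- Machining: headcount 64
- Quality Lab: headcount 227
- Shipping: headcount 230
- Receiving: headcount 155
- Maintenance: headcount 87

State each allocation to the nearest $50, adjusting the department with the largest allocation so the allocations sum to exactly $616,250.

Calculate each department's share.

Sum of headcount: 921.
Pro-rata amounts: Inspection 158/921 × $616,250 = 105,719.33; Machining 64/921 × $616,250 = 42,823.02; Quality Lab 227/921 × $616,250 = 151,887.89; Shipping 230/921 × $616,250 = 153,895.22; Receiving 155/921 × $616,250 = 103,712.00; Maintenance 87/921 × $616,250 = 58,212.54.
Rounded to nearest $50: Inspection $105,700; Machining $42,800; Quality Lab $151,900; Shipping $153,900; Receiving $103,700; Maintenance $58,200. Sum = $616,200.
Difference $616,250 − $616,200 = +$50 applied to largest allocation (Shipping): Shipping becomes $153,950.

Inspection: $105,700 · Machining: $42,800 · Quality Lab: $151,900 · Shipping: $153,950 · Receiving: $103,700 · Maintenance: $58,200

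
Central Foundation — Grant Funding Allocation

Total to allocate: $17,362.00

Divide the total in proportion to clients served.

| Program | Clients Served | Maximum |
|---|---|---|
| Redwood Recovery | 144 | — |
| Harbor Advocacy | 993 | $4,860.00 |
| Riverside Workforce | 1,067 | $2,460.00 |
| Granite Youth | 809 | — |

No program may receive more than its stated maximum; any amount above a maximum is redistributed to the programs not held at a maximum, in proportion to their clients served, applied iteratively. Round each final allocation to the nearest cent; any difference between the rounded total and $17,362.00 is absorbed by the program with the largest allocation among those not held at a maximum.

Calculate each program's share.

Sum of clients served: 3,013.
Pro-rata shares before constraints: Redwood Recovery 829.7803; Harbor Advocacy 5,722.0266; Riverside Workforce 6,148.4414; Granite Youth 4,661.7517.
Cap binds for Harbor Advocacy ($4,860.00), Riverside Workforce ($2,460.00); balance $10,042.00 reallocated over remaining clients served 953.
Redistributed shares: Redwood Recovery 1,517.3641 → $1,517.36; Granite Youth 8,524.6359 → $8,524.64.

Redwood Recovery: $1,517.36 · Harbor Advocacy: $4,860.00 · Riverside Workforce: $2,460.00 · Granite Youth: $8,524.64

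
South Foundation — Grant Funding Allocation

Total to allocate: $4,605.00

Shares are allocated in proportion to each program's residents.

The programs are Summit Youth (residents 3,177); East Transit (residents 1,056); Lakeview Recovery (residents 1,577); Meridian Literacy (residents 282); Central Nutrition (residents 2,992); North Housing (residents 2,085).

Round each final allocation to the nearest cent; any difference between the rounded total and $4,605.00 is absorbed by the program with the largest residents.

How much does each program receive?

Residents total: 3,177 + 1,056 + 1,577 + 282 + 2,992 + 2,085 = 11,169.
Pro-rata amounts: Summit Youth 1,309.8832; East Transit 435.3908; Lakeview Recovery 650.2001; Meridian Literacy 116.2691; Central Nutrition 1,233.6073; North Housing 859.6495.
Rounded to nearest cent: Summit Youth $1,309.88; East Transit $435.39; Lakeview Recovery $650.20; Meridian Literacy $116.27; Central Nutrition $1,233.61; North Housing $859.65. Sum = $4,605.00.
Sum already equals the total — no adjustment.

Summit Youth: $1,309.88 | East Transit: $435.39 | Lakeview Recovery: $650.20 | Meridian Literacy: $116.27 | Central Nutrition: $1,233.61 | North Housing: $859.65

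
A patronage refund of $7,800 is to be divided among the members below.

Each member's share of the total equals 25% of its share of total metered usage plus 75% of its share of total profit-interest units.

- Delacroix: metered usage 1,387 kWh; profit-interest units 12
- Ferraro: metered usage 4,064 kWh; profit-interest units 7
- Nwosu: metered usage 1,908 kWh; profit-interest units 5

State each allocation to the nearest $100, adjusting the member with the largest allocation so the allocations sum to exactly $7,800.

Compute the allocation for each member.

Totals — metered usage 7,359, profit-interest units 24.
Blended shares (25% metered usage + 75% profit-interest units): Delacroix 0.4221; Ferraro 0.3568; Nwosu 0.2211.
Unrounded shares: Delacroix 3,292.53; Ferraro 2,783.14; Nwosu 1,724.33.
At nearest $100: Delacroix $3,300; Ferraro $2,800; Nwosu $1,700. Sum = $7,800.
Rounded total matches; no reconciliation needed.

Delacroix: $3,300 · Ferraro: $2,800 · Nwosu: $1,700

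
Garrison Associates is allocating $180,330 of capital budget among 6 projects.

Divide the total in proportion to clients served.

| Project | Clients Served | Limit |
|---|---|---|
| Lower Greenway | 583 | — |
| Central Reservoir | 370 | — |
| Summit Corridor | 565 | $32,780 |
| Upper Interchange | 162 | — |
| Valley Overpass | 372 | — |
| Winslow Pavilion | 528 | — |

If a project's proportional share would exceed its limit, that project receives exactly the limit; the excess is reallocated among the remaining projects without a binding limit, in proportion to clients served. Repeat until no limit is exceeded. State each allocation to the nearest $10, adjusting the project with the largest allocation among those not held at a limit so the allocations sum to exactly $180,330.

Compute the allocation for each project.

Lower Greenway: $42,700; Central Reservoir: $27,090; Summit Corridor: $32,780; Upper Interchange: $11,860; Valley Overpass: $27,240; Winslow Pavilion: $38,660

Sum of clients served: 2,580.
Proportional shares (ignoring caps): Lower Greenway 40,748.99; Central Reservoir 25,861.28; Summit Corridor 39,490.87; Upper Interchange 11,323.05; Valley Overpass 26,001.07; Winslow Pavilion 36,904.74.
Capped: Summit Corridor ($32,780); balance $147,550 reallocated over remaining clients served 2,015.
Redistributed shares: Lower Greenway 42,690.65 → $42,690; Central Reservoir 27,093.55 → $27,090; Upper Interchange 11,862.58 → $11,860; Valley Overpass 27,240.00 → $27,240; Winslow Pavilion 38,663.23 → $38,660.
Rounding difference +$10 applied to Lower Greenway → $42,700.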